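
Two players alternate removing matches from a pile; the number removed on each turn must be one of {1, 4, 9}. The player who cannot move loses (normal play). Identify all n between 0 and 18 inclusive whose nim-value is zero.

0, 2, 5, 7, 10, 12, 15, 17

G(0) = 0
G(1) = mex{0} = 1
G(2) = mex{1} = 0
G(3) = mex{0} = 1
G(4) = mex{1,0} = 2
G(5) = mex{2,1} = 0
G(6) = mex{0,0} = 1
G(7) = mex{1,1} = 0
G(8) = mex{0,2} = 1
G(9) = mex{1,0,0} = 2
G(10) = mex{2,1,1} = 0
G(11) = mex{0,0,0} = 1
G(12) = mex{1,1,1} = 0
G(13) = mex{0,2,2} = 1
G(14) = mex{1,0,0} = 2
G(15) = mex{2,1,1} = 0
G(16) = mex{0,0,0} = 1
G(17) = mex{1,1,1} = 0
G(18) = mex{0,2,2} = 1
P-positions are exactly the n with G(n) = 0.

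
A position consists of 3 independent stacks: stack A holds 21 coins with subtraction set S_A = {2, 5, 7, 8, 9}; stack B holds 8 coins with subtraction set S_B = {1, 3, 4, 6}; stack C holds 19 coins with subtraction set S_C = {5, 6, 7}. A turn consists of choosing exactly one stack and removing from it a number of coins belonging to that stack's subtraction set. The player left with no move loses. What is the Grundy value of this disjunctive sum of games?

3

Stack A, S = {2, 5, 7, 8, 9}:
G(0) = 0
G(1) = mex{} = 0
G(2) = mex{0} = 1
G(3) = mex{0} = 1
G(4) = mex{1} = 0
G(5) = mex{1,0} = 2
G(6) = mex{0,0} = 1
G(7) = mex{2,1,0} = 3
G(8) = mex{1,1,0,0} = 2
G(9) = mex{3,0,1,0,0} = 2
G(10) = mex{2,2,1,1,0} = 3
G(11) = mex{2,1,0,1,1} = 3
G(12) = mex{3,3,2,0,1} = 4
G(13) = mex{3,2,1,2,0} = 4
G(14) = mex{4,2,3,1,2} = 0
G(15) = mex{4,3,2,3,1} = 0
G(16) = mex{0,3,2,2,3} = 1
G(17) = mex{0,4,3,2,2} = 1
G(18) = mex{1,4,3,3,2} = 0
G(19) = mex{1,0,4,3,3} = 2
G(20) = mex{0,0,4,4,3} = 1
G(21) = mex{2,1,0,4,4} = 3
G_A(21) = 3.
Stack B, S = {1, 3, 4, 6}:
n : 0 1 2 3 4 5 6 7 8
G : 0 1 0 1 2 3 2 0 1
G_B(8) = 1.
Stack C, S = {5, 6, 7}:
n :  0  1  2  3  4  5  6  7  8  9 10 11 12 13 14 15 16 17 18 19
G :  0  0  0  0  0  1  1  1  1  1  2  2  0  0  0  0  0  1  1  1
G_C(19) = 1.
Combined Grundy value = 3 ⊕ 1 ⊕ 1 = 3.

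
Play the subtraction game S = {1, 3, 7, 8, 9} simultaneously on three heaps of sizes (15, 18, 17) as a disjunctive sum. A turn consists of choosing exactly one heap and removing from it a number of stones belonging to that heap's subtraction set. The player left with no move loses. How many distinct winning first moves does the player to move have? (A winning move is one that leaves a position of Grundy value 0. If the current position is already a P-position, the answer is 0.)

All heaps use S = {1, 3, 7, 8, 9}:
n :  0  1  2  3  4  5  6  7  8  9 10 11 12 13 14 15 16 17 18
G :  0  1  0  1  0  1  0  1  2  3  2  3  2  3  2  3  0  1  0
Heap A: G(15) = 3.
Heap B: G(18) = 0.
Heap C: G(17) = 1.
Combined Grundy value = 3 ⊕ 0 ⊕ 1 = 2.
A winning move leaves total XOR = 0, i.e. changes one component's Grundy value g to g ⊕ X where X is the current total.
Heap A: need g' = 3⊕2 = 1. Options: 15−1→G=2, 15−3→G=2, 15−7→G=2, 15−8→G=1, 15−9→G=0. Hits: 1.
Heap B: need g' = 0⊕2 = 2. Options: 18−1→G=1, 18−3→G=3, 18−7→G=3, 18−8→G=2, 18−9→G=3. Hits: 1.
Heap C: need g' = 1⊕2 = 3. Options: 17−1→G=0, 17−3→G=2, 17−7→G=2, 17−8→G=3, 17−9→G=2. Hits: 1.

3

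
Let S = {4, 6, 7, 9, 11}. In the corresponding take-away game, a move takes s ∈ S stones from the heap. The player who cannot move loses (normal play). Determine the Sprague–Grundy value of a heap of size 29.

n :  0  1  2  3  4  5  6  7  8  9 10 11 12 13 14 15 16 17 18 19 20 21 22 23 24 25 26 27 28 29
G :  0  0  0  0  1  1  1  1  2  2  2  2  3  3  3  0  0  0  0  1  1  1  1  2  2  2  2  3  3  3

3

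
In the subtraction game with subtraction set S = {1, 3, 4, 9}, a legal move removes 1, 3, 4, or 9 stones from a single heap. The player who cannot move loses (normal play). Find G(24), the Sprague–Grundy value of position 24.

0

n :  0  1  2  3  4  5  6  7  8  9 10 11 12 13 14 15 16 17 18 19 20 21 22 23 24
G :  0  1  0  1  2  3  2  0  1  4  3  2  0  1  0  1  2  3  2  0  1  4  3  2  0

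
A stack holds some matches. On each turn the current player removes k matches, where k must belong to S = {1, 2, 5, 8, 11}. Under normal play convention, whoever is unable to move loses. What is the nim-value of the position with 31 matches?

n :  0  1  2  3  4  5  6  7  8  9 10 11 12 13 14 15 16 17 18 19 20 21 22 23 24 25 26 27 28 29 30 31
G :  0  1  2  0  1  2  0  1  2  0  1  2  0  1  2  0  1  2  0  1  2  0  1  2  0  1  2  0  1  2  0  1

1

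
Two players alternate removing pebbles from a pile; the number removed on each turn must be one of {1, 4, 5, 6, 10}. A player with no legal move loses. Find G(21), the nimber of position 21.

1

G(0) = 0
G(1) = mex{0} = 1
G(2) = mex{1} = 0
G(3) = mex{0} = 1
G(4) = mex{1,0} = 2
G(5) = mex{2,1,0} = 3
G(6) = mex{3,0,1,0} = 2
G(7) = mex{2,1,0,1} = 3
G(8) = mex{3,2,1,0} = 4
G(9) = mex{4,3,2,1} = 0
G(10) = mex{0,2,3,2,0} = 1
G(11) = mex{1,3,2,3,1} = 0
G(12) = mex{0,4,3,2,0} = 1
G(13) = mex{1,0,4,3,1} = 2
G(14) = mex{2,1,0,4,2} = 3
G(15) = mex{3,0,1,0,3} = 2
G(16) = mex{2,1,0,1,2} = 3
G(17) = mex{3,2,1,0,3} = 4
G(18) = mex{4,3,2,1,4} = 0
G(19) = mex{0,2,3,2,0} = 1
G(20) = mex{1,3,2,3,1} = 0
G(21) = mex{0,4,3,2,0} = 1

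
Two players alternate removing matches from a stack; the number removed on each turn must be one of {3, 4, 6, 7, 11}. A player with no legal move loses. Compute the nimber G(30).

0

n :  0  1  2  3  4  5  6  7  8  9 10 11 12 13 14 15 16 17 18 19 20 21 22 23 24 25 26 27 28 29 30
G :  0  0  0  1  1  1  2  2  2  3  0  3  4  1  4  0  2  5  1  3  0  2  4  1  3  0  2  4  1  3  0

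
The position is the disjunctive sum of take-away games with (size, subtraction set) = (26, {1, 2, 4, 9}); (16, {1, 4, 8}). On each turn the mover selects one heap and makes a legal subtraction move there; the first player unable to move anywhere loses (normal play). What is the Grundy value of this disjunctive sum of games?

Heap A, S = {1, 2, 4, 9}:
G(0) = 0
G(1) = mex{0} = 1
G(2) = mex{1,0} = 2
G(3) = mex{2,1} = 0
G(4) = mex{0,2,0} = 1
G(5) = mex{1,0,1} = 2
G(6) = mex{2,1,2} = 0
G(7) = mex{0,2,0} = 1
G(8) = mex{1,0,1} = 2
G(9) = mex{2,1,2,0} = 3
G(10) = mex{3,2,0,1} = 4
G(11) = mex{4,3,1,2} = 0
G(12) = mex{0,4,2,0} = 1
G(13) = mex{1,0,3,1} = 2
G(14) = mex{2,1,4,2} = 0
G(15) = mex{0,2,0,0} = 1
G(16) = mex{1,0,1,1} = 2
G(17) = mex{2,1,2,2} = 0
G(18) = mex{0,2,0,3} = 1
G(19) = mex{1,0,1,4} = 2
G(20) = mex{2,1,2,0} = 3
G(21) = mex{3,2,0,1} = 4
G(22) = mex{4,3,1,2} = 0
G(23) = mex{0,4,2,0} = 1
G(24) = mex{1,0,3,1} = 2
G(25) = mex{2,1,4,2} = 0
G(26) = mex{0,2,0,0} = 1
G_A(26) = 1.
Heap B, S = {1, 4, 8}:
G(0) = 0
G(1) = mex{0} = 1
G(2) = mex{1} = 0
G(3) = mex{0} = 1
G(4) = mex{1,0} = 2
G(5) = mex{2,1} = 0
G(6) = mex{0,0} = 1
G(7) = mex{1,1} = 0
G(8) = mex{0,2,0} = 1
G(9) = mex{1,0,1} = 2
G(10) = mex{2,1,0} = 3
G(11) = mex{3,0,1} = 2
G(12) = mex{2,1,2} = 0
G(13) = mex{0,2,0} = 1
G(14) = mex{1,3,1} = 0
G(15) = mex{0,2,0} = 1
G(16) = mex{1,0,1} = 2
G_B(16) = 2.
Combined Grundy value = 1 ⊕ 2 = 3.

3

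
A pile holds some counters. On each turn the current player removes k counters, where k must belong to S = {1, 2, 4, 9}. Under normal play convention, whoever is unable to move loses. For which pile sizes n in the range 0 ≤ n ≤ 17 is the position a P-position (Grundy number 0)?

0, 3, 6, 11, 14, 17

n :  0  1  2  3  4  5  6  7  8  9 10 11 12 13 14 15 16 17
G :  0  1  2  0  1  2  0  1  2  3  4  0  1  2  0  1  2  0
P-positions are exactly the n with G(n) = 0.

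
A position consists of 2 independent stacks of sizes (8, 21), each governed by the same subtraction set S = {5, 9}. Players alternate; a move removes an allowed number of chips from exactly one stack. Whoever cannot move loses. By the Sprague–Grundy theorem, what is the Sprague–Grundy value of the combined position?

All stacks use S = {5, 9}:
n :  0  1  2  3  4  5  6  7  8  9 10 11 12 13 14 15 16 17 18 19 20 21
G :  0  0  0  0  0  1  1  1  1  1  2  2  2  2  0  0  0  0  0  1  1  1
Stack A: G(8) = 1.
Stack B: G(21) = 1.
Combined Grundy value = 1 ⊕ 1 = 0.

0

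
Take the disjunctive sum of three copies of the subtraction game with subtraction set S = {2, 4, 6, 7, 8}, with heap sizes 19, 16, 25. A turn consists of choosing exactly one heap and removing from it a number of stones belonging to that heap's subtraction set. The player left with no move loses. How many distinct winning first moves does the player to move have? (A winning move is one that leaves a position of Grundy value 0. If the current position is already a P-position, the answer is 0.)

2

All heaps use S = {2, 4, 6, 7, 8}:
n :  0  1  2  3  4  5  6  7  8  9 10 11 12 13 14 15 16 17 18 19 20 21 22 23 24 25
G :  0  0  1  1  2  2  3  3  4  4  0  0  1  1  2  2  3  3  4  4  0  0  1  1  2  2
Heap A: G(19) = 4.
Heap B: G(16) = 3.
Heap C: G(25) = 2.
Combined Grundy value = 4 ⊕ 3 ⊕ 2 = 5.
A winning move leaves total XOR = 0, i.e. changes one component's Grundy value g to g ⊕ X where X is the current total.
Heap A: need g' = 4⊕5 = 1. Options: 19−2→G=3, 19−4→G=2, 19−6→G=1, 19−7→G=1, 19−8→G=0. Hits: 2.
Heap B: need g' = 3⊕5 = 6. Options: 16−2→G=2, 16−4→G=1, 16−6→G=0, 16−7→G=4, 16−8→G=4. Hits: 0.
Heap C: need g' = 2⊕5 = 7. Options: 25−2→G=1, 25−4→G=0, 25−6→G=4, 25−7→G=4, 25−8→G=3. Hits: 0.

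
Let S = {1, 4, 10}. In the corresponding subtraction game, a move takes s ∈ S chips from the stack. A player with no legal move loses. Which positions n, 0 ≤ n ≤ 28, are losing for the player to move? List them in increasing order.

0, 2, 5, 7, 13, 16, 18, 21, 24, 27

n :  0  1  2  3  4  5  6  7  8  9 10 11 12 13 14 15 16 17 18 19 20 21 22 23 24 25 26 27 28
G :  0  1  0  1  2  0  1  0  1  2  3  2  3  0  1  3  0  1  0  1  2  0  1  2  0  1  2  0  1
P-positions are exactly the n with G(n) = 0.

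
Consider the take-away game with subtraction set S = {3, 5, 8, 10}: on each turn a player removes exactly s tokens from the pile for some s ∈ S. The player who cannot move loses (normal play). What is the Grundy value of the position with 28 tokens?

0

G(0) = 0
G(1) = mex{} = 0
G(2) = mex{} = 0
G(3) = mex{0} = 1
G(4) = mex{0} = 1
G(5) = mex{0,0} = 1
G(6) = mex{1,0} = 2
G(7) = mex{1,0} = 2
G(8) = mex{1,1,0} = 2
G(9) = mex{2,1,0} = 3
G(10) = mex{2,1,0,0} = 3
G(11) = mex{2,2,1,0} = 3
G(12) = mex{3,2,1,0} = 4
G(13) = mex{3,2,1,1} = 0
G(14) = mex{3,3,2,1} = 0
G(15) = mex{4,3,2,1} = 0
G(16) = mex{0,3,2,2} = 1
G(17) = mex{0,4,3,2} = 1
G(18) = mex{0,0,3,2} = 1
G(19) = mex{1,0,3,3} = 2
G(20) = mex{1,0,4,3} = 2
G(21) = mex{1,1,0,3} = 2
G(22) = mex{2,1,0,4} = 3
G(23) = mex{2,1,0,0} = 3
G(24) = mex{2,2,1,0} = 3
G(25) = mex{3,2,1,0} = 4
G(26) = mex{3,2,1,1} = 0
G(27) = mex{3,3,2,1} = 0
G(28) = mex{4,3,2,1} = 0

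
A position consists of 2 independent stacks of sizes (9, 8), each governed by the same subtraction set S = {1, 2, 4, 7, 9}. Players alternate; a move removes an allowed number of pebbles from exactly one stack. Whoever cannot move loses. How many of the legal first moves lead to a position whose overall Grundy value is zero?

All stacks use S = {1, 2, 4, 7, 9}:
n : 0 1 2 3 4 5 6 7 8 9
G : 0 1 2 0 1 2 0 1 2 3
Stack A: G(9) = 3.
Stack B: G(8) = 2.
Combined Grundy value = 3 ⊕ 2 = 1.
A winning move leaves total XOR = 0, i.e. changes one component's Grundy value g to g ⊕ X where X is the current total.
Stack A: need g' = 3⊕1 = 2. Options: 9−1→G=2, 9−2→G=1, 9−4→G=2, 9−7→G=2, 9−9→G=0. Hits: 3.
Stack B: need g' = 2⊕1 = 3. Options: 8−1→G=1, 8−2→G=0, 8−4→G=1, 8−7→G=1. Hits: 0.

3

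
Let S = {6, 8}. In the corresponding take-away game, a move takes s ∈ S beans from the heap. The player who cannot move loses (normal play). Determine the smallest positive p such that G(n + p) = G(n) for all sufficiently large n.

14

n :  0  1  2  3  4  5  6  7  8  9 10 11 12 13 14 15 16 17 18 19 20 21 22 23 24 25 26 27 28 29
G :  0  0  0  0  0  0  1  1  1  1  1  1  2  2  0  0  0  0  0  0  1  1  1  1  1  1  2  2  0  0
G(n+14) = G(n) holds for n = 0,…,7 (a full window of length max(S) = 8), so the sequence is purely periodic with period 14.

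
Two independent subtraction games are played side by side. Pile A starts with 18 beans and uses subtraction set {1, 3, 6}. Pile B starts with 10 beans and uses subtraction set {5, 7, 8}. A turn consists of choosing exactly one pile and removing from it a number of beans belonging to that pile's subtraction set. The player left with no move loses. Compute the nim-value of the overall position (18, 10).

Pile A, S = {1, 3, 6}:
G(0) = 0
G(1) = mex{0} = 1
G(2) = mex{1} = 0
G(3) = mex{0,0} = 1
G(4) = mex{1,1} = 0
G(5) = mex{0,0} = 1
G(6) = mex{1,1,0} = 2
G(7) = mex{2,0,1} = 3
G(8) = mex{3,1,0} = 2
G(9) = mex{2,2,1} = 0
G(10) = mex{0,3,0} = 1
G(11) = mex{1,2,1} = 0
G(12) = mex{0,0,2} = 1
G(13) = mex{1,1,3} = 0
G(14) = mex{0,0,2} = 1
G(15) = mex{1,1,0} = 2
G(16) = mex{2,0,1} = 3
G(17) = mex{3,1,0} = 2
G(18) = mex{2,2,1} = 0
G_A(18) = 0.
Pile B, S = {5, 7, 8}:
n :  0  1  2  3  4  5  6  7  8  9 10
G :  0  0  0  0  0  1  1  1  1  1  2
G_B(10) = 2.
Combined Grundy value = 0 ⊕ 2 = 2.

2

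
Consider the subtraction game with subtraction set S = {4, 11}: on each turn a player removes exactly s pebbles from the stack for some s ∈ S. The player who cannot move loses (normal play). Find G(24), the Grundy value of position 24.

0

G(0) = 0
G(1) = mex{} = 0
G(2) = mex{} = 0
G(3) = mex{} = 0
G(4) = mex{0} = 1
G(5) = mex{0} = 1
G(6) = mex{0} = 1
G(7) = mex{0} = 1
G(8) = mex{1} = 0
G(9) = mex{1} = 0
G(10) = mex{1} = 0
G(11) = mex{1,0} = 2
G(12) = mex{0,0} = 1
G(13) = mex{0,0} = 1
G(14) = mex{0,0} = 1
G(15) = mex{2,1} = 0
G(16) = mex{1,1} = 0
G(17) = mex{1,1} = 0
G(18) = mex{1,1} = 0
G(19) = mex{0,0} = 1
G(20) = mex{0,0} = 1
G(21) = mex{0,0} = 1
G(22) = mex{0,2} = 1
G(23) = mex{1,1} = 0
G(24) = mex{1,1} = 0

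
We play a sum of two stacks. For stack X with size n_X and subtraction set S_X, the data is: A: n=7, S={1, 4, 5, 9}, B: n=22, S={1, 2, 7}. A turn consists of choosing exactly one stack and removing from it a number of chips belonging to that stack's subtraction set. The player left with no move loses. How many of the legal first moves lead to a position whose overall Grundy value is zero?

1

Stack A, S = {1, 4, 5, 9}:
n : 0 1 2 3 4 5 6 7
G : 0 1 0 1 2 3 2 3
G_A(7) = 3.
Stack B, S = {1, 2, 7}:
G(0) = 0
G(1) = mex{0} = 1
G(2) = mex{1,0} = 2
G(3) = mex{2,1} = 0
G(4) = mex{0,2} = 1
G(5) = mex{1,0} = 2
G(6) = mex{2,1} = 0
G(7) = mex{0,2,0} = 1
G(8) = mex{1,0,1} = 2
G(9) = mex{2,1,2} = 0
G(10) = mex{0,2,0} = 1
G(11) = mex{1,0,1} = 2
G(12) = mex{2,1,2} = 0
G(13) = mex{0,2,0} = 1
G(14) = mex{1,0,1} = 2
G(15) = mex{2,1,2} = 0
G(16) = mex{0,2,0} = 1
G(17) = mex{1,0,1} = 2
G(18) = mex{2,1,2} = 0
G(19) = mex{0,2,0} = 1
G(20) = mex{1,0,1} = 2
G(21) = mex{2,1,2} = 0
G(22) = mex{0,2,0} = 1
G_B(22) = 1.
Combined Grundy value = 3 ⊕ 1 = 2.
A winning move leaves total XOR = 0, i.e. changes one component's Grundy value g to g ⊕ X where X is the current total.
Stack A: need g' = 3⊕2 = 1. Options: 7−1→G=2, 7−4→G=1, 7−5→G=0. Hits: 1.
Stack B: need g' = 1⊕2 = 3. Options: 22−1→G=0, 22−2→G=2, 22−7→G=0. Hits: 0.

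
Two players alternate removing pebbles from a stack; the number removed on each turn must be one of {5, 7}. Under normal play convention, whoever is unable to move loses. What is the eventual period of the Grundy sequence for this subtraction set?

G(0) = 0
G(1) = mex{} = 0
G(2) = mex{} = 0
G(3) = mex{} = 0
G(4) = mex{} = 0
G(5) = mex{0} = 1
G(6) = mex{0} = 1
G(7) = mex{0,0} = 1
G(8) = mex{0,0} = 1
G(9) = mex{0,0} = 1
G(10) = mex{1,0} = 2
G(11) = mex{1,0} = 2
G(12) = mex{1,1} = 0
G(13) = mex{1,1} = 0
G(14) = mex{1,1} = 0
G(15) = mex{2,1} = 0
G(16) = mex{2,1} = 0
G(17) = mex{0,2} = 1
G(18) = mex{0,2} = 1
G(19) = mex{0,0} = 1
G(20) = mex{0,0} = 1
G(21) = mex{0,0} = 1
G(22) = mex{1,0} = 2
G(23) = mex{1,0} = 2
G(24) = mex{1,1} = 0
G(25) = mex{1,1} = 0
G(n+12) = G(n) holds for n = 0,…,6 (a full window of length max(S) = 7), so the sequence is purely periodic with period 12.

12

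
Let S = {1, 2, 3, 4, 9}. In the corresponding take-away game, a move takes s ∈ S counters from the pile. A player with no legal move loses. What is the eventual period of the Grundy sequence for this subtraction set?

n :  0  1  2  3  4  5  6  7  8  9 10 11 12 13 14 15
G :  0  1  2  3  4  0  1  2  3  4  0  1  2  3  4  0
G(n+5) = G(n) holds for n = 0,…,8 (a full window of length max(S) = 9), so the sequence is purely periodic with period 5.

5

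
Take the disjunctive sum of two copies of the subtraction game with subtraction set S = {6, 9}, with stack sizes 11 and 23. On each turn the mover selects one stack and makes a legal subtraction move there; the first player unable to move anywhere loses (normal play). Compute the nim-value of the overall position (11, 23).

0

All stacks use S = {6, 9}:
G(0) = 0
G(1) = mex{} = 0
G(2) = mex{} = 0
G(3) = mex{} = 0
G(4) = mex{} = 0
G(5) = mex{} = 0
G(6) = mex{0} = 1
G(7) = mex{0} = 1
G(8) = mex{0} = 1
G(9) = mex{0,0} = 1
G(10) = mex{0,0} = 1
G(11) = mex{0,0} = 1
G(12) = mex{1,0} = 2
G(13) = mex{1,0} = 2
G(14) = mex{1,0} = 2
G(15) = mex{1,1} = 0
G(16) = mex{1,1} = 0
G(17) = mex{1,1} = 0
G(18) = mex{2,1} = 0
G(19) = mex{2,1} = 0
G(20) = mex{2,1} = 0
G(21) = mex{0,2} = 1
G(22) = mex{0,2} = 1
G(23) = mex{0,2} = 1
Stack A: G(11) = 1.
Stack B: G(23) = 1.
Combined Grundy value = 1 ⊕ 1 = 0.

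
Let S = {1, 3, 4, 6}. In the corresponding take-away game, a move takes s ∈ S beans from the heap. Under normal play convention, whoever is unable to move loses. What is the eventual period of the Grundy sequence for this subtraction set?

7

G(0) = 0
G(1) = mex{0} = 1
G(2) = mex{1} = 0
G(3) = mex{0,0} = 1
G(4) = mex{1,1,0} = 2
G(5) = mex{2,0,1} = 3
G(6) = mex{3,1,0,0} = 2
G(7) = mex{2,2,1,1} = 0
G(8) = mex{0,3,2,0} = 1
G(9) = mex{1,2,3,1} = 0
G(10) = mex{0,0,2,2} = 1
G(11) = mex{1,1,0,3} = 2
G(12) = mex{2,0,1,2} = 3
G(13) = mex{3,1,0,0} = 2
G(14) = mex{2,2,1,1} = 0
G(15) = mex{0,3,2,0} = 1
G(n+7) = G(n) holds for n = 0,…,5 (a full window of length max(S) = 6), so the sequence is purely periodic with period 7.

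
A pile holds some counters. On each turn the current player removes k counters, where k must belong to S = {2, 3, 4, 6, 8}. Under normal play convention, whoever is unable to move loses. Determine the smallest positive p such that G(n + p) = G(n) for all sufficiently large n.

G(0) = 0
G(1) = mex{} = 0
G(2) = mex{0} = 1
G(3) = mex{0,0} = 1
G(4) = mex{1,0,0} = 2
G(5) = mex{1,1,0} = 2
G(6) = mex{2,1,1,0} = 3
G(7) = mex{2,2,1,0} = 3
G(8) = mex{3,2,2,1,0} = 4
G(9) = mex{3,3,2,1,0} = 4
G(10) = mex{4,3,3,2,1} = 0
G(11) = mex{4,4,3,2,1} = 0
G(12) = mex{0,4,4,3,2} = 1
G(13) = mex{0,0,4,3,2} = 1
G(14) = mex{1,0,0,4,3} = 2
G(15) = mex{1,1,0,4,3} = 2
G(16) = mex{2,1,1,0,4} = 3
G(17) = mex{2,2,1,0,4} = 3
G(18) = mex{3,2,2,1,0} = 4
G(19) = mex{3,3,2,1,0} = 4
G(20) = mex{4,3,3,2,1} = 0
G(21) = mex{4,4,3,2,1} = 0
G(n+10) = G(n) holds for n = 0,…,7 (a full window of length max(S) = 8), so the sequence is purely periodic with period 10.

10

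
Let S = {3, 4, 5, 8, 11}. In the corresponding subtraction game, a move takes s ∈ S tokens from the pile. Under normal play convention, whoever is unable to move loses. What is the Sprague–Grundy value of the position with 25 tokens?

G(0) = 0
G(1) = mex{} = 0
G(2) = mex{} = 0
G(3) = mex{0} = 1
G(4) = mex{0,0} = 1
G(5) = mex{0,0,0} = 1
G(6) = mex{1,0,0} = 2
G(7) = mex{1,1,0} = 2
G(8) = mex{1,1,1,0} = 2
G(9) = mex{2,1,1,0} = 3
G(10) = mex{2,2,1,0} = 3
G(11) = mex{2,2,2,1,0} = 3
G(12) = mex{3,2,2,1,0} = 4
G(13) = mex{3,3,2,1,0} = 4
G(14) = mex{3,3,3,2,1} = 0
G(15) = mex{4,3,3,2,1} = 0
G(16) = mex{4,4,3,2,1} = 0
G(17) = mex{0,4,4,3,2} = 1
G(18) = mex{0,0,4,3,2} = 1
G(19) = mex{0,0,0,3,2} = 1
G(20) = mex{1,0,0,4,3} = 2
G(21) = mex{1,1,0,4,3} = 2
G(22) = mex{1,1,1,0,3} = 2
G(23) = mex{2,1,1,0,4} = 3
G(24) = mex{2,2,1,0,4} = 3
G(25) = mex{2,2,2,1,0} = 3

3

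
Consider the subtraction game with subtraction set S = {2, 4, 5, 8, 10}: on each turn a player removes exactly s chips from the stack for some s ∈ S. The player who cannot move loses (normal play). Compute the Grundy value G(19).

G(0) = 0
G(1) = mex{} = 0
G(2) = mex{0} = 1
G(3) = mex{0} = 1
G(4) = mex{1,0} = 2
G(5) = mex{1,0,0} = 2
G(6) = mex{2,1,0} = 3
G(7) = mex{2,1,1} = 0
G(8) = mex{3,2,1,0} = 4
G(9) = mex{0,2,2,0} = 1
G(10) = mex{4,3,2,1,0} = 5
G(11) = mex{1,0,3,1,0} = 2
G(12) = mex{5,4,0,2,1} = 3
G(13) = mex{2,1,4,2,1} = 0
G(14) = mex{3,5,1,3,2} = 0
G(15) = mex{0,2,5,0,2} = 1
G(16) = mex{0,3,2,4,3} = 1
G(17) = mex{1,0,3,1,0} = 2
G(18) = mex{1,0,0,5,4} = 2
G(19) = mex{2,1,0,2,1} = 3

3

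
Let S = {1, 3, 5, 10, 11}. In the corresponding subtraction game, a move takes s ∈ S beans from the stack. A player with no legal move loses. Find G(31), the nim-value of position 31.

n :  0  1  2  3  4  5  6  7  8  9 10 11 12 13 14 15 16 17 18 19 20 21 22 23 24 25 26 27 28 29 30 31
G :  0  1  0  1  0  1  0  1  0  1  2  3  2  3  2  3  2  3  2  3  0  1  0  1  0  1  0  1  0  1  2  3

3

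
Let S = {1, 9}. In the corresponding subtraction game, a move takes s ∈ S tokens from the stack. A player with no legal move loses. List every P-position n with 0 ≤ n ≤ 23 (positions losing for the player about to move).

G(0) = 0
G(1) = mex{0} = 1
G(2) = mex{1} = 0
G(3) = mex{0} = 1
G(4) = mex{1} = 0
G(5) = mex{0} = 1
G(6) = mex{1} = 0
G(7) = mex{0} = 1
G(8) = mex{1} = 0
G(9) = mex{0,0} = 1
G(10) = mex{1,1} = 0
G(11) = mex{0,0} = 1
G(12) = mex{1,1} = 0
G(13) = mex{0,0} = 1
G(14) = mex{1,1} = 0
G(15) = mex{0,0} = 1
G(16) = mex{1,1} = 0
G(17) = mex{0,0} = 1
G(18) = mex{1,1} = 0
G(19) = mex{0,0} = 1
G(20) = mex{1,1} = 0
G(21) = mex{0,0} = 1
G(22) = mex{1,1} = 0
G(23) = mex{0,0} = 1
P-positions are exactly the n with G(n) = 0.

0, 2, 4, 6, 8, 10, 12, 14, 16, 18, 20, 22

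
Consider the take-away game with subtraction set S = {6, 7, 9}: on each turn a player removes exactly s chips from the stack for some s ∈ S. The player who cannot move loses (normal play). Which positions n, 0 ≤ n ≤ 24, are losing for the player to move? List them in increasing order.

n :  0  1  2  3  4  5  6  7  8  9 10 11 12 13 14 15 16 17 18 19 20 21 22 23 24
G :  0  0  0  0  0  0  1  1  1  1  1  1  2  2  2  0  0  0  0  0  0  1  1  1  1
P-positions are exactly the n with G(n) = 0.

0, 1, 2, 3, 4, 5, 15, 16, 17, 18, 19, 20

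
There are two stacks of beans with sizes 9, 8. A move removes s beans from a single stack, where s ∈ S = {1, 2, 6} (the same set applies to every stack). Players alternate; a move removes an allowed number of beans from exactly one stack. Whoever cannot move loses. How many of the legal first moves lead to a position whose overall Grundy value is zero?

2

All stacks use S = {1, 2, 6}:
n : 0 1 2 3 4 5 6 7 8 9
G : 0 1 2 0 1 2 3 0 1 2
Stack A: G(9) = 2.
Stack B: G(8) = 1.
Combined Grundy value = 2 ⊕ 1 = 3.
A winning move leaves total XOR = 0, i.e. changes one component's Grundy value g to g ⊕ X where X is the current total.
Stack A: need g' = 2⊕3 = 1. Options: 9−1→G=1, 9−2→G=0, 9−6→G=0. Hits: 1.
Stack B: need g' = 1⊕3 = 2. Options: 8−1→G=0, 8−2→G=3, 8−6→G=2. Hits: 1.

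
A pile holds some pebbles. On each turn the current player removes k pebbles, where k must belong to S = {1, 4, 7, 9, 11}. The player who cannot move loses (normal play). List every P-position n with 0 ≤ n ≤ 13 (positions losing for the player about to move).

G(0) = 0
G(1) = mex{0} = 1
G(2) = mex{1} = 0
G(3) = mex{0} = 1
G(4) = mex{1,0} = 2
G(5) = mex{2,1} = 0
G(6) = mex{0,0} = 1
G(7) = mex{1,1,0} = 2
G(8) = mex{2,2,1} = 0
G(9) = mex{0,0,0,0} = 1
G(10) = mex{1,1,1,1} = 0
G(11) = mex{0,2,2,0,0} = 1
G(12) = mex{1,0,0,1,1} = 2
G(13) = mex{2,1,1,2,0} = 3
P-positions are exactly the n with G(n) = 0.

0, 2, 5, 8, 10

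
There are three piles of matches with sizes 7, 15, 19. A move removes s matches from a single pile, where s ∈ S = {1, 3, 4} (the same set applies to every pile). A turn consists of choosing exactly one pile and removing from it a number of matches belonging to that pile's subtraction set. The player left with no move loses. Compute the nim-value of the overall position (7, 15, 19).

All piles use S = {1, 3, 4}:
G(0) = 0
G(1) = mex{0} = 1
G(2) = mex{1} = 0
G(3) = mex{0,0} = 1
G(4) = mex{1,1,0} = 2
G(5) = mex{2,0,1} = 3
G(6) = mex{3,1,0} = 2
G(7) = mex{2,2,1} = 0
G(8) = mex{0,3,2} = 1
G(9) = mex{1,2,3} = 0
G(10) = mex{0,0,2} = 1
G(11) = mex{1,1,0} = 2
G(12) = mex{2,0,1} = 3
G(13) = mex{3,1,0} = 2
G(14) = mex{2,2,1} = 0
G(15) = mex{0,3,2} = 1
G(16) = mex{1,2,3} = 0
G(17) = mex{0,0,2} = 1
G(18) = mex{1,1,0} = 2
G(19) = mex{2,0,1} = 3
Pile A: G(7) = 0.
Pile B: G(15) = 1.
Pile C: G(19) = 3.
Combined Grundy value = 0 ⊕ 1 ⊕ 3 = 2.

2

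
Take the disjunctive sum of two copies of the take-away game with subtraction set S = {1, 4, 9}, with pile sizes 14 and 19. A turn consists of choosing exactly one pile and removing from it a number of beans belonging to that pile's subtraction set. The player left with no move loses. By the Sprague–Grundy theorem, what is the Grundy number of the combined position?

0

All piles use S = {1, 4, 9}:
G(0) = 0
G(1) = mex{0} = 1
G(2) = mex{1} = 0
G(3) = mex{0} = 1
G(4) = mex{1,0} = 2
G(5) = mex{2,1} = 0
G(6) = mex{0,0} = 1
G(7) = mex{1,1} = 0
G(8) = mex{0,2} = 1
G(9) = mex{1,0,0} = 2
G(10) = mex{2,1,1} = 0
G(11) = mex{0,0,0} = 1
G(12) = mex{1,1,1} = 0
G(13) = mex{0,2,2} = 1
G(14) = mex{1,0,0} = 2
G(15) = mex{2,1,1} = 0
G(16) = mex{0,0,0} = 1
G(17) = mex{1,1,1} = 0
G(18) = mex{0,2,2} = 1
G(19) = mex{1,0,0} = 2
Pile A: G(14) = 2.
Pile B: G(19) = 2.
Combined Grundy value = 2 ⊕ 2 = 0.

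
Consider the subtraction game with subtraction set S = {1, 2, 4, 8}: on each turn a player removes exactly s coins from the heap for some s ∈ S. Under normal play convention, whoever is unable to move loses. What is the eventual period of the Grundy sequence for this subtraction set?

3

n :  0  1  2  3  4  5  6  7  8  9 10 11 12 13 14
G :  0  1  2  0  1  2  0  1  2  0  1  2  0  1  2
G(n+3) = G(n) holds for n = 0,…,7 (a full window of length max(S) = 8), so the sequence is purely periodic with period 3.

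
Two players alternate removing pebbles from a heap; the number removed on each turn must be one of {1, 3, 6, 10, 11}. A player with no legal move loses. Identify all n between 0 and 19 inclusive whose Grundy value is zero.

0, 2, 4, 9, 16, 18

G(0) = 0
G(1) = mex{0} = 1
G(2) = mex{1} = 0
G(3) = mex{0,0} = 1
G(4) = mex{1,1} = 0
G(5) = mex{0,0} = 1
G(6) = mex{1,1,0} = 2
G(7) = mex{2,0,1} = 3
G(8) = mex{3,1,0} = 2
G(9) = mex{2,2,1} = 0
G(10) = mex{0,3,0,0} = 1
G(11) = mex{1,2,1,1,0} = 3
G(12) = mex{3,0,2,0,1} = 4
G(13) = mex{4,1,3,1,0} = 2
G(14) = mex{2,3,2,0,1} = 4
G(15) = mex{4,4,0,1,0} = 2
G(16) = mex{2,2,1,2,1} = 0
G(17) = mex{0,4,3,3,2} = 1
G(18) = mex{1,2,4,2,3} = 0
G(19) = mex{0,0,2,0,2} = 1
P-positions are exactly the n with G(n) = 0.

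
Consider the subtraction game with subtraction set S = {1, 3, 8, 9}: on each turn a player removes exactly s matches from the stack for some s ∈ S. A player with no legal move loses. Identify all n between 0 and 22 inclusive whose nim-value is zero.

G(0) = 0
G(1) = mex{0} = 1
G(2) = mex{1} = 0
G(3) = mex{0,0} = 1
G(4) = mex{1,1} = 0
G(5) = mex{0,0} = 1
G(6) = mex{1,1} = 0
G(7) = mex{0,0} = 1
G(8) = mex{1,1,0} = 2
G(9) = mex{2,0,1,0} = 3
G(10) = mex{3,1,0,1} = 2
G(11) = mex{2,2,1,0} = 3
G(12) = mex{3,3,0,1} = 2
G(13) = mex{2,2,1,0} = 3
G(14) = mex{3,3,0,1} = 2
G(15) = mex{2,2,1,0} = 3
G(16) = mex{3,3,2,1} = 0
G(17) = mex{0,2,3,2} = 1
G(18) = mex{1,3,2,3} = 0
G(19) = mex{0,0,3,2} = 1
G(20) = mex{1,1,2,3} = 0
G(21) = mex{0,0,3,2} = 1
G(22) = mex{1,1,2,3} = 0
P-positions are exactly the n with G(n) = 0.

0, 2, 4, 6, 16, 18, 20, 22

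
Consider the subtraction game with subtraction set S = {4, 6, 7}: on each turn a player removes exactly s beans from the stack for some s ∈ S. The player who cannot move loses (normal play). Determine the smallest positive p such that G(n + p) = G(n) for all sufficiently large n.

n :  0  1  2  3  4  5  6  7  8  9 10 11 12 13 14 15 16 17 18 19 20 21 22 23
G :  0  0  0  0  1  1  1  1  2  2  2  0  0  0  0  1  1  1  1  2  2  2  0  0
G(n+11) = G(n) holds for n = 0,…,6 (a full window of length max(S) = 7), so the sequence is purely periodic with period 11.

11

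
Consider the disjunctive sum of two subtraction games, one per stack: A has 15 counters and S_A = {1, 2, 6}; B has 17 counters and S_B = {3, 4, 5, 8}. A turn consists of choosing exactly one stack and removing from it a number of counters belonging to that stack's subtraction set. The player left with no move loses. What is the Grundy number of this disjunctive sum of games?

Stack A, S = {1, 2, 6}:
n :  0  1  2  3  4  5  6  7  8  9 10 11 12 13 14 15
G :  0  1  2  0  1  2  3  0  1  2  0  1  2  3  0  1
G_A(15) = 1.
Stack B, S = {3, 4, 5, 8}:
n :  0  1  2  3  4  5  6  7  8  9 10 11 12 13 14 15 16 17
G :  0  0  0  1  1  1  2  2  2  3  3  0  0  0  1  1  1  2
G_B(17) = 2.
Combined Grundy value = 1 ⊕ 2 = 3.

3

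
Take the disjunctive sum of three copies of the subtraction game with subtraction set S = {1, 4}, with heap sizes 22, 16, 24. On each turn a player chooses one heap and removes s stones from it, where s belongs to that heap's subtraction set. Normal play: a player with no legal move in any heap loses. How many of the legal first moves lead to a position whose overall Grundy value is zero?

All heaps use S = {1, 4}:
n :  0  1  2  3  4  5  6  7  8  9 10 11 12 13 14 15 16 17 18 19 20 21 22 23 24
G :  0  1  0  1  2  0  1  0  1  2  0  1  0  1  2  0  1  0  1  2  0  1  0  1  2
Heap A: G(22) = 0.
Heap B: G(16) = 1.
Heap C: G(24) = 2.
Combined Grundy value = 0 ⊕ 1 ⊕ 2 = 3.
A winning move leaves total XOR = 0, i.e. changes one component's Grundy value g to g ⊕ X where X is the current total.
Heap A: need g' = 0⊕3 = 3. Options: 22−1→G=1, 22−4→G=1. Hits: 0.
Heap B: need g' = 1⊕3 = 2. Options: 16−1→G=0, 16−4→G=0. Hits: 0.
Heap C: need g' = 2⊕3 = 1. Options: 24−1→G=1, 24−4→G=0. Hits: 1.

1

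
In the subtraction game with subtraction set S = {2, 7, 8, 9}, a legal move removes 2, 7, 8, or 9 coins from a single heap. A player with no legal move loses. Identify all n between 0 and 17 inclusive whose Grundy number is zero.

G(0) = 0
G(1) = mex{} = 0
G(2) = mex{0} = 1
G(3) = mex{0} = 1
G(4) = mex{1} = 0
G(5) = mex{1} = 0
G(6) = mex{0} = 1
G(7) = mex{0,0} = 1
G(8) = mex{1,0,0} = 2
G(9) = mex{1,1,0,0} = 2
G(10) = mex{2,1,1,0} = 3
G(11) = mex{2,0,1,1} = 3
G(12) = mex{3,0,0,1} = 2
G(13) = mex{3,1,0,0} = 2
G(14) = mex{2,1,1,0} = 3
G(15) = mex{2,2,1,1} = 0
G(16) = mex{3,2,2,1} = 0
G(17) = mex{0,3,2,2} = 1
P-positions are exactly the n with G(n) = 0.

0, 1, 4, 5, 15, 16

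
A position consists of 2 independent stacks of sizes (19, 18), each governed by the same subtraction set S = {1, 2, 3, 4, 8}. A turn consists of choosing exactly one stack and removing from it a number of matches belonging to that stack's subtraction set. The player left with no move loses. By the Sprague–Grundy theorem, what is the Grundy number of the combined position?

7

All stacks use S = {1, 2, 3, 4, 8}:
G(0) = 0
G(1) = mex{0} = 1
G(2) = mex{1,0} = 2
G(3) = mex{2,1,0} = 3
G(4) = mex{3,2,1,0} = 4
G(5) = mex{4,3,2,1} = 0
G(6) = mex{0,4,3,2} = 1
G(7) = mex{1,0,4,3} = 2
G(8) = mex{2,1,0,4,0} = 3
G(9) = mex{3,2,1,0,1} = 4
G(10) = mex{4,3,2,1,2} = 0
G(11) = mex{0,4,3,2,3} = 1
G(12) = mex{1,0,4,3,4} = 2
G(13) = mex{2,1,0,4,0} = 3
G(14) = mex{3,2,1,0,1} = 4
G(15) = mex{4,3,2,1,2} = 0
G(16) = mex{0,4,3,2,3} = 1
G(17) = mex{1,0,4,3,4} = 2
G(18) = mex{2,1,0,4,0} = 3
G(19) = mex{3,2,1,0,1} = 4
Stack A: G(19) = 4.
Stack B: G(18) = 3.
Combined Grundy value = 4 ⊕ 3 = 7.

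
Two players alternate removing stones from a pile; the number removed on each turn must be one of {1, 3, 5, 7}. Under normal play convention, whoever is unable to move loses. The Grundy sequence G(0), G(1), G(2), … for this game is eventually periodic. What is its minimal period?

n :  0  1  2  3  4  5  6  7  8  9 10 11 12 13 14
G :  0  1  0  1  0  1  0  1  0  1  0  1  0  1  0
G(n+2) = G(n) holds for n = 0,…,6 (a full window of length max(S) = 7), so the sequence is purely periodic with period 2.

2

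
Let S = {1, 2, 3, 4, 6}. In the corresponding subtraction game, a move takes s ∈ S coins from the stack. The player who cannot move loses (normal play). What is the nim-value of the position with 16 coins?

G(0) = 0
G(1) = mex{0} = 1
G(2) = mex{1,0} = 2
G(3) = mex{2,1,0} = 3
G(4) = mex{3,2,1,0} = 4
G(5) = mex{4,3,2,1} = 0
G(6) = mex{0,4,3,2,0} = 1
G(7) = mex{1,0,4,3,1} = 2
G(8) = mex{2,1,0,4,2} = 3
G(9) = mex{3,2,1,0,3} = 4
G(10) = mex{4,3,2,1,4} = 0
G(11) = mex{0,4,3,2,0} = 1
G(12) = mex{1,0,4,3,1} = 2
G(13) = mex{2,1,0,4,2} = 3
G(14) = mex{3,2,1,0,3} = 4
G(15) = mex{4,3,2,1,4} = 0
G(16) = mex{0,4,3,2,0} = 1

1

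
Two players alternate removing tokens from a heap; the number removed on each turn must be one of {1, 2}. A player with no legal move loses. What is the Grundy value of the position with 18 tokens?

0

n :  0  1  2  3  4  5  6  7  8  9 10 11 12 13 14 15 16 17 18
G :  0  1  2  0  1  2  0  1  2  0  1  2  0  1  2  0  1  2  0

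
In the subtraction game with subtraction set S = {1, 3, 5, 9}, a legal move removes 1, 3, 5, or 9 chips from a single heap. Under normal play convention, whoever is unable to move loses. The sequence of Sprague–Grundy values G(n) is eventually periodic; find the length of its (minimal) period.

2

n :  0  1  2  3  4  5  6  7  8  9 10 11 12 13 14
G :  0  1  0  1  0  1  0  1  0  1  0  1  0  1  0
G(n+2) = G(n) holds for n = 0,…,8 (a full window of length max(S) = 9), so the sequence is purely periodic with period 2.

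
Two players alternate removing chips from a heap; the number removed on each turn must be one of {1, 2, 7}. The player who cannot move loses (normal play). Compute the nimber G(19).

G(0) = 0
G(1) = mex{0} = 1
G(2) = mex{1,0} = 2
G(3) = mex{2,1} = 0
G(4) = mex{0,2} = 1
G(5) = mex{1,0} = 2
G(6) = mex{2,1} = 0
G(7) = mex{0,2,0} = 1
G(8) = mex{1,0,1} = 2
G(9) = mex{2,1,2} = 0
G(10) = mex{0,2,0} = 1
G(11) = mex{1,0,1} = 2
G(12) = mex{2,1,2} = 0
G(13) = mex{0,2,0} = 1
G(14) = mex{1,0,1} = 2
G(15) = mex{2,1,2} = 0
G(16) = mex{0,2,0} = 1
G(17) = mex{1,0,1} = 2
G(18) = mex{2,1,2} = 0
G(19) = mex{0,2,0} = 1

1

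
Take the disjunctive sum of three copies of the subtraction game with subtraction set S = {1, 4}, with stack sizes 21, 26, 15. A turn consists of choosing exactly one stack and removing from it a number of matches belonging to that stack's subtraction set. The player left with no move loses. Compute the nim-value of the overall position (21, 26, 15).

0

All stacks use S = {1, 4}:
G(0) = 0
G(1) = mex{0} = 1
G(2) = mex{1} = 0
G(3) = mex{0} = 1
G(4) = mex{1,0} = 2
G(5) = mex{2,1} = 0
G(6) = mex{0,0} = 1
G(7) = mex{1,1} = 0
G(8) = mex{0,2} = 1
G(9) = mex{1,0} = 2
G(10) = mex{2,1} = 0
G(11) = mex{0,0} = 1
G(12) = mex{1,1} = 0
G(13) = mex{0,2} = 1
G(14) = mex{1,0} = 2
G(15) = mex{2,1} = 0
G(16) = mex{0,0} = 1
G(17) = mex{1,1} = 0
G(18) = mex{0,2} = 1
G(19) = mex{1,0} = 2
G(20) = mex{2,1} = 0
G(21) = mex{0,0} = 1
G(22) = mex{1,1} = 0
G(23) = mex{0,2} = 1
G(24) = mex{1,0} = 2
G(25) = mex{2,1} = 0
G(26) = mex{0,0} = 1
Stack A: G(21) = 1.
Stack B: G(26) = 1.
Stack C: G(15) = 0.
Combined Grundy value = 1 ⊕ 1 ⊕ 0 = 0.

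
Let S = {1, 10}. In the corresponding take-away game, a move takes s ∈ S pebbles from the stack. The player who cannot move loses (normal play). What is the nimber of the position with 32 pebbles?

2

G(0) = 0
G(1) = mex{0} = 1
G(2) = mex{1} = 0
G(3) = mex{0} = 1
G(4) = mex{1} = 0
G(5) = mex{0} = 1
G(6) = mex{1} = 0
G(7) = mex{0} = 1
G(8) = mex{1} = 0
G(9) = mex{0} = 1
G(10) = mex{1,0} = 2
G(11) = mex{2,1} = 0
G(12) = mex{0,0} = 1
G(13) = mex{1,1} = 0
G(14) = mex{0,0} = 1
G(15) = mex{1,1} = 0
G(16) = mex{0,0} = 1
G(17) = mex{1,1} = 0
G(18) = mex{0,0} = 1
G(19) = mex{1,1} = 0
G(20) = mex{0,2} = 1
G(21) = mex{1,0} = 2
G(22) = mex{2,1} = 0
G(23) = mex{0,0} = 1
G(24) = mex{1,1} = 0
G(25) = mex{0,0} = 1
G(26) = mex{1,1} = 0
G(27) = mex{0,0} = 1
G(28) = mex{1,1} = 0
G(29) = mex{0,0} = 1
G(30) = mex{1,1} = 0
G(31) = mex{0,2} = 1
G(32) = mex{1,0} = 2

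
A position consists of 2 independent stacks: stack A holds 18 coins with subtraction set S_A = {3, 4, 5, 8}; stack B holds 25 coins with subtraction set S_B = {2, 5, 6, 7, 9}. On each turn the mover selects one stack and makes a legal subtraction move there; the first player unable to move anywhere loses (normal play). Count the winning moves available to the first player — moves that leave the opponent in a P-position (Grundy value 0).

Stack A, S = {3, 4, 5, 8}:
G(0) = 0
G(1) = mex{} = 0
G(2) = mex{} = 0
G(3) = mex{0} = 1
G(4) = mex{0,0} = 1
G(5) = mex{0,0,0} = 1
G(6) = mex{1,0,0} = 2
G(7) = mex{1,1,0} = 2
G(8) = mex{1,1,1,0} = 2
G(9) = mex{2,1,1,0} = 3
G(10) = mex{2,2,1,0} = 3
G(11) = mex{2,2,2,1} = 0
G(12) = mex{3,2,2,1} = 0
G(13) = mex{3,3,2,1} = 0
G(14) = mex{0,3,3,2} = 1
G(15) = mex{0,0,3,2} = 1
G(16) = mex{0,0,0,2} = 1
G(17) = mex{1,0,0,3} = 2
G(18) = mex{1,1,0,3} = 2
G_A(18) = 2.
Stack B, S = {2, 5, 6, 7, 9}:
n :  0  1  2  3  4  5  6  7  8  9 10 11 12 13 14 15 16 17 18 19 20 21 22 23 24 25
G :  0  0  1  1  0  2  1  3  2  2  3  3  0  4  1  0  0  1  1  2  2  3  3  2  4  3
G_B(25) = 3.
Combined Grundy value = 2 ⊕ 3 = 1.
A winning move leaves total XOR = 0, i.e. changes one component's Grundy value g to g ⊕ X where X is the current total.
Stack A: need g' = 2⊕1 = 3. Options: 18−3→G=1, 18−4→G=1, 18−5→G=0, 18−8→G=3. Hits: 1.
Stack B: need g' = 3⊕1 = 2. Options: 25−2→G=2, 25−5→G=2, 25−6→G=2, 25−7→G=1, 25−9→G=0. Hits: 3.

4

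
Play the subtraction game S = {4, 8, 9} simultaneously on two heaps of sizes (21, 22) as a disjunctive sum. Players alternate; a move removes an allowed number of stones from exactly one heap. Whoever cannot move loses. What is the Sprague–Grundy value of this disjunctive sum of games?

0

All heaps use S = {4, 8, 9}:
n :  0  1  2  3  4  5  6  7  8  9 10 11 12 13 14 15 16 17 18 19 20 21 22
G :  0  0  0  0  1  1  1  1  2  2  2  2  3  0  0  0  0  1  1  1  1  2  2
Heap A: G(21) = 2.
Heap B: G(22) = 2.
Combined Grundy value = 2 ⊕ 2 = 0.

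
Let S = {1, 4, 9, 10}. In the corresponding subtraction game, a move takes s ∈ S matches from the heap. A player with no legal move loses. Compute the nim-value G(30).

3

G(0) = 0
G(1) = mex{0} = 1
G(2) = mex{1} = 0
G(3) = mex{0} = 1
G(4) = mex{1,0} = 2
G(5) = mex{2,1} = 0
G(6) = mex{0,0} = 1
G(7) = mex{1,1} = 0
G(8) = mex{0,2} = 1
G(9) = mex{1,0,0} = 2
G(10) = mex{2,1,1,0} = 3
G(11) = mex{3,0,0,1} = 2
G(12) = mex{2,1,1,0} = 3
G(13) = mex{3,2,2,1} = 0
G(14) = mex{0,3,0,2} = 1
G(15) = mex{1,2,1,0} = 3
G(16) = mex{3,3,0,1} = 2
G(17) = mex{2,0,1,0} = 3
G(18) = mex{3,1,2,1} = 0
G(19) = mex{0,3,3,2} = 1
G(20) = mex{1,2,2,3} = 0
G(21) = mex{0,3,3,2} = 1
G(22) = mex{1,0,0,3} = 2
G(23) = mex{2,1,1,0} = 3
G(24) = mex{3,0,3,1} = 2
G(25) = mex{2,1,2,3} = 0
G(26) = mex{0,2,3,2} = 1
G(27) = mex{1,3,0,3} = 2
G(28) = mex{2,2,1,0} = 3
G(29) = mex{3,0,0,1} = 2
G(30) = mex{2,1,1,0} = 3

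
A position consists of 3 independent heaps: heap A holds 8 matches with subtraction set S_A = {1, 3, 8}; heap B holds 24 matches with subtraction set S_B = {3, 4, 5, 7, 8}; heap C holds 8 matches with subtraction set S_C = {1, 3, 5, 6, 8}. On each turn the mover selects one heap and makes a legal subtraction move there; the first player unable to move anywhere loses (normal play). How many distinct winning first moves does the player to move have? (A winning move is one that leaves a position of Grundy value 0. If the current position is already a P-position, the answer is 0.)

0

Heap A, S = {1, 3, 8}:
n : 0 1 2 3 4 5 6 7 8
G : 0 1 0 1 0 1 0 1 2
G_A(8) = 2.
Heap B, S = {3, 4, 5, 7, 8}:
G(0) = 0
G(1) = mex{} = 0
G(2) = mex{} = 0
G(3) = mex{0} = 1
G(4) = mex{0,0} = 1
G(5) = mex{0,0,0} = 1
G(6) = mex{1,0,0} = 2
G(7) = mex{1,1,0,0} = 2
G(8) = mex{1,1,1,0,0} = 2
G(9) = mex{2,1,1,0,0} = 3
G(10) = mex{2,2,1,1,0} = 3
G(11) = mex{2,2,2,1,1} = 0
G(12) = mex{3,2,2,1,1} = 0
G(13) = mex{3,3,2,2,1} = 0
G(14) = mex{0,3,3,2,2} = 1
G(15) = mex{0,0,3,2,2} = 1
G(16) = mex{0,0,0,3,2} = 1
G(17) = mex{1,0,0,3,3} = 2
G(18) = mex{1,1,0,0,3} = 2
G(19) = mex{1,1,1,0,0} = 2
G(20) = mex{2,1,1,0,0} = 3
G(21) = mex{2,2,1,1,0} = 3
G(22) = mex{2,2,2,1,1} = 0
G(23) = mex{3,2,2,1,1} = 0
G(24) = mex{3,3,2,2,1} = 0
G_B(24) = 0.
Heap C, S = {1, 3, 5, 6, 8}:
G(0) = 0
G(1) = mex{0} = 1
G(2) = mex{1} = 0
G(3) = mex{0,0} = 1
G(4) = mex{1,1} = 0
G(5) = mex{0,0,0} = 1
G(6) = mex{1,1,1,0} = 2
G(7) = mex{2,0,0,1} = 3
G(8) = mex{3,1,1,0,0} = 2
G_C(8) = 2.
Combined Grundy value = 2 ⊕ 0 ⊕ 2 = 0.
A winning move leaves total XOR = 0, i.e. changes one component's Grundy value g to g ⊕ X where X is the current total.
Heap A: target g' = 2⊕0 = 2, but every legal move changes the Grundy value (mex property), so 0 moves.
Heap B: target g' = 0⊕0 = 0, but every legal move changes the Grundy value (mex property), so 0 moves.
Heap C: target g' = 2⊕0 = 2, but every legal move changes the Grundy value (mex property), so 0 moves.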